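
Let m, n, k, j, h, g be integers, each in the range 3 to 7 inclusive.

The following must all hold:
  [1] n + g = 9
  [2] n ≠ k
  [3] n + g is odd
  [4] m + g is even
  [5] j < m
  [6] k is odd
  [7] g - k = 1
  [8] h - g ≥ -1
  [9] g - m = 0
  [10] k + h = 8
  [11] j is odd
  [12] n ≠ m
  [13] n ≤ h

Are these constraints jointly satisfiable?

Take m = 4, n = 5, k = 3, j = 3, h = 5, g = 4. Then constraint 1: n + g = 9; constraint 7: g - k = 1; constraint 8: h - g = 1, and every other listed constraint is also met.

Satisfiable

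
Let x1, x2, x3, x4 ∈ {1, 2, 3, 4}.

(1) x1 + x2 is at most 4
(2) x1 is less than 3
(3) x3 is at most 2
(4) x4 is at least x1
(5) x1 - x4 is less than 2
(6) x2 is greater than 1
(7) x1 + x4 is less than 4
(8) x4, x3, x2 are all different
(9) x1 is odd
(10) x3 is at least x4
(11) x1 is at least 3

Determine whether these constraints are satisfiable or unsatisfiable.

Unsatisfiable

From constraints 4 and 11: x4 ≥ x1 and x1 ≥ 3, so x4 ≥ 3. From constraints 3 and 10: x4 ≤ x3 and x3 ≤ 2, so x4 ≤ 2. But 2 < 3, so no value of x4 works.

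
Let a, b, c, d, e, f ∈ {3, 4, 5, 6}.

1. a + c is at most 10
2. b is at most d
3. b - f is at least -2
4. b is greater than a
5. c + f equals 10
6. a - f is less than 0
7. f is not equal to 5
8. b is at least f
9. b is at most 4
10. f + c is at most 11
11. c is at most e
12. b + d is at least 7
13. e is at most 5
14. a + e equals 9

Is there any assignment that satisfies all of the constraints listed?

Unsatisfiable

From constraints 11 and 13: c ≤ e ≤ 5. From constraints 8 and 9: f ≤ b ≤ 4. Hence c + f ≤ 9. But constraint 5 requires c + f = 10, and 10 > 9. Contradiction.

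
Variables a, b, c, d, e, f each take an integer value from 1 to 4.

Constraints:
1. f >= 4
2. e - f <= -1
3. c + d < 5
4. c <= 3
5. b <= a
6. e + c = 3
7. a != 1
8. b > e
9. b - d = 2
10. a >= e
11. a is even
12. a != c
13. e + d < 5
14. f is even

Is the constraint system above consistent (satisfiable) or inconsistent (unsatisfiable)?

Satisfiable

One satisfying assignment is a = 4, b = 3, c = 2, d = 1, e = 1, f = 4.
For the less obvious constraints — constraint 2: e - f = -3; constraint 3: c + d = 3; constraint 6: e + c = 3 — and the others hold by inspection.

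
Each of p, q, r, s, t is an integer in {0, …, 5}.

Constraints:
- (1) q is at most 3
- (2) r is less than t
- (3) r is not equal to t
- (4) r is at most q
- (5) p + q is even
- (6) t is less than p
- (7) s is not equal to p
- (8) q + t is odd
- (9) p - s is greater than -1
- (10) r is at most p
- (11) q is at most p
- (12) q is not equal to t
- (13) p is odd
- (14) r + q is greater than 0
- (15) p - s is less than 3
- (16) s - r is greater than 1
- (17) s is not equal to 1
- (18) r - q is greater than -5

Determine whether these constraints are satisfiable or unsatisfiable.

Take p = 3, q = 3, r = 0, s = 2, t = 2. Then constraint 9: p - s = 1; constraint 14: r + q = 3, and every other listed constraint is also met.

Satisfiable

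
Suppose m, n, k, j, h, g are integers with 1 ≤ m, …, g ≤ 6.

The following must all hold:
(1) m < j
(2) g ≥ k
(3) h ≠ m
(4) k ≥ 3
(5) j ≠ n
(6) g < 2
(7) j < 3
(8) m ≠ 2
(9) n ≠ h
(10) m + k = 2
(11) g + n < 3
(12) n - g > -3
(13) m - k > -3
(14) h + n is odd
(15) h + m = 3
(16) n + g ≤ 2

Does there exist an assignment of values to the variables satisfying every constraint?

From constraints 2 and 4: g ≥ k and k ≥ 3, so g ≥ 3. From constraint 6: g ≤ 1. But 1 < 3, so no value of g works.

Unsatisfiable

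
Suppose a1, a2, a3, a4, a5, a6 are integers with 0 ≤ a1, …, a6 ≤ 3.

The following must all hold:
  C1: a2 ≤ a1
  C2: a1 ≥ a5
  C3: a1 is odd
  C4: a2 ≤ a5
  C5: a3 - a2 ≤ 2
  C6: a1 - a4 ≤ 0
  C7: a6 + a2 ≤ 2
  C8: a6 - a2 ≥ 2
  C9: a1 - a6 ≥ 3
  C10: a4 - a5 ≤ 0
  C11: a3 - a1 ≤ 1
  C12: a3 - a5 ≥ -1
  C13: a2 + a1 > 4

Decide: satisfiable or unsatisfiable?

Unsatisfiable

Constraints 5, 6, 8, 9, 10, and 12 give a6 − a2 ≥ 2, a2 − a3 ≥ -2, a3 − a5 ≥ -1, a5 − a4 ≥ 0, a4 − a1 ≥ 0, a1 − a6 ≥ 3.
Adding all 6 inequalities: the left sides telescope to 0, and the right sides sum to 2 + (-2) + (-1) + 0 + 0 + 3 = 2. So 0 ≥ 2, which is false.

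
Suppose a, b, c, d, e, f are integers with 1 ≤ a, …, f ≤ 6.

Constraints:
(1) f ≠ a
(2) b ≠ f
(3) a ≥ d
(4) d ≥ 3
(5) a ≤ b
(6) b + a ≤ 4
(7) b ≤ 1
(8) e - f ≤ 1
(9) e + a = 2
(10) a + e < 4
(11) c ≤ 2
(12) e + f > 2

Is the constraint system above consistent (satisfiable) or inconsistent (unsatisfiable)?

From constraints 3 and 4: a ≥ d and d ≥ 3, so a ≥ 3. From constraints 5 and 7: a ≤ b and b ≤ 1, so a ≤ 1. But 1 < 3, so no value of a works.

Unsatisfiable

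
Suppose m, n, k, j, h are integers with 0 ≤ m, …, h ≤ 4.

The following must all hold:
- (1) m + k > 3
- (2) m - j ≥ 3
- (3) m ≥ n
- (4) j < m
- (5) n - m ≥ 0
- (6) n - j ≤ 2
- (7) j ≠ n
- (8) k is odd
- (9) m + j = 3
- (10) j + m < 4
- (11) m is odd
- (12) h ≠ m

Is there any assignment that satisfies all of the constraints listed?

Unsatisfiable

Constraints 2, 5, and 6 give j − n ≥ -2, n − m ≥ 0, m − j ≥ 3.
Adding all 3 inequalities: the left sides telescope to 0, and the right sides sum to (-2) + 0 + 3 = 1. So 0 ≥ 1, which is false.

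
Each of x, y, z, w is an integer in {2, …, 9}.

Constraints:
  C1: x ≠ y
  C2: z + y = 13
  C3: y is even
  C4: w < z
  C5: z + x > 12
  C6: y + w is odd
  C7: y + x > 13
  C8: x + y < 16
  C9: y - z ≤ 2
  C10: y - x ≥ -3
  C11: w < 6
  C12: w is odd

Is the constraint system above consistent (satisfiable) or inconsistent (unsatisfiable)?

Satisfiable

One satisfying assignment is x = 8, y = 6, z = 7, w = 5.
For the less obvious constraints — constraint 2: z + y = 13; constraint 5: z + x = 15; constraint 7: y + x = 14 — and the others hold by inspection.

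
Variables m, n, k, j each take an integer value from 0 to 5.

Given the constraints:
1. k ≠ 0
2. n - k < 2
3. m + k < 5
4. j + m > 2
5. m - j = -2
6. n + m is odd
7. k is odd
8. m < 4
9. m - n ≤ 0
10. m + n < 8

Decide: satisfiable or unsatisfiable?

Satisfiable

Setting (m, n, k, j) = (1, 4, 3, 3) satisfies everything: constraint 2: n - k = 1; constraint 3: m + k = 4; constraint 4: j + m = 4, and the others follow.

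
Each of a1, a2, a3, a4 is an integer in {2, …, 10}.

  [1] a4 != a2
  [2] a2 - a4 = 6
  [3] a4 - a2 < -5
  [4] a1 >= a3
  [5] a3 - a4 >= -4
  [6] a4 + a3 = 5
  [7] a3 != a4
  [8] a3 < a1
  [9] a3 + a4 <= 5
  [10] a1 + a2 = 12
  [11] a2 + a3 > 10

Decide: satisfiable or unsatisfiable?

Satisfiable

Try a1 = 3, a2 = 9, a3 = 2, a4 = 3.
Check constraint 2: a2 - a4 = 6; constraint 3: a4 - a2 = -6; constraint 5: a3 - a4 = -1. The remaining constraints are straightforward to verify.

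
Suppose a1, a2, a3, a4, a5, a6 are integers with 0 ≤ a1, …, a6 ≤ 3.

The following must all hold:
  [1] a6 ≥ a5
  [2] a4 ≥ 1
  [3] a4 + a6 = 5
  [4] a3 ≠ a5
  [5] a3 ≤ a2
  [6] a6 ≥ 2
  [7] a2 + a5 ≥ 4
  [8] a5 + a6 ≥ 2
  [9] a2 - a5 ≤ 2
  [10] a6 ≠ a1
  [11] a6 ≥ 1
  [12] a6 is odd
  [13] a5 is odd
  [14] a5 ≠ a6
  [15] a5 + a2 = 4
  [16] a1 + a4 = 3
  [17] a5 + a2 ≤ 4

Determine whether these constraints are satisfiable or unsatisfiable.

Take a1 = 1, a2 = 3, a3 = 3, a4 = 2, a5 = 1, a6 = 3. Then constraint 3: a4 + a6 = 5; constraint 7: a2 + a5 = 4; constraint 8: a5 + a6 = 4, and every other listed constraint is also met.

Satisfiable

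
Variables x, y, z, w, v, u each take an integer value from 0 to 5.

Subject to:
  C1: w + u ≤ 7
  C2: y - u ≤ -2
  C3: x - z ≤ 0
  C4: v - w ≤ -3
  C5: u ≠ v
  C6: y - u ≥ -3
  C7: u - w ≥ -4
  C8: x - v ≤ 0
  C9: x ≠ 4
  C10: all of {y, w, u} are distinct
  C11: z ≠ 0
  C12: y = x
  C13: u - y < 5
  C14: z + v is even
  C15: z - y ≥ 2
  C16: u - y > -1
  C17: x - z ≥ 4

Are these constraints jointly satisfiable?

Constraints 4, 6, 7, 8, 15, and 17 give z − y ≥ 2, y − u ≥ -3, u − w ≥ -4, w − v ≥ 3, v − x ≥ 0, x − z ≥ 4.
Adding all 6 inequalities: the left sides telescope to 0, and the right sides sum to 2 + (-3) + (-4) + 3 + 0 + 4 = 2. So 0 ≥ 2, which is false.

Unsatisfiable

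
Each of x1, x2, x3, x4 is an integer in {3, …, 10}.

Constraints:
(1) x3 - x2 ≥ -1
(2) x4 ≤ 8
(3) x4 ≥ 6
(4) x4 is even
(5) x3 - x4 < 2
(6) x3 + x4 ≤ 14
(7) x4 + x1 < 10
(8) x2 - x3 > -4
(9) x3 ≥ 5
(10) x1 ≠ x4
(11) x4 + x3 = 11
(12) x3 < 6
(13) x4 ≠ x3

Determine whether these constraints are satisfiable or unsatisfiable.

The assignment x1 = 3, x2 = 4, x3 = 5, x4 = 6 works:
  constraint 1 holds since x3 - x2 = 1.
  constraint 5 holds since x3 - x4 = -1.
The rest check out directly.

Satisfiable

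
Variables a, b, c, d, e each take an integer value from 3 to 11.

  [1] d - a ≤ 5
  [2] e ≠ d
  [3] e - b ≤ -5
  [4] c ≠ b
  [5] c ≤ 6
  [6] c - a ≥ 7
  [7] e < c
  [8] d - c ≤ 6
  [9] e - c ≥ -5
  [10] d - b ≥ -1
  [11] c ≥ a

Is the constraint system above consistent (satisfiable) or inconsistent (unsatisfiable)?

Unsatisfiable

Constraints 1, 3, 6, 9, and 10 give b − e ≥ 5, e − c ≥ -5, c − a ≥ 7, a − d ≥ -5, d − b ≥ -1.
Adding all 5 inequalities: the left sides telescope to 0, and the right sides sum to 5 + (-5) + 7 + (-5) + (-1) = 1. So 0 ≥ 1, which is false.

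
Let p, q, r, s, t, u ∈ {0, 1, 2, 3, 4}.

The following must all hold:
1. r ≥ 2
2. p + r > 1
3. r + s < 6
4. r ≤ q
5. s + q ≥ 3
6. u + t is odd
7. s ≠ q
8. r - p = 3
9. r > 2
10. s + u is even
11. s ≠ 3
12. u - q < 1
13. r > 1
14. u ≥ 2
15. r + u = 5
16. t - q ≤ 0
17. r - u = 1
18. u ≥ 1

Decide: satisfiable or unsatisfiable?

Try p = 0, q = 4, r = 3, s = 0, t = 3, u = 2.
Check constraint 2: p + r = 3; constraint 3: r + s = 3. The remaining constraints are straightforward to verify.

Satisfiable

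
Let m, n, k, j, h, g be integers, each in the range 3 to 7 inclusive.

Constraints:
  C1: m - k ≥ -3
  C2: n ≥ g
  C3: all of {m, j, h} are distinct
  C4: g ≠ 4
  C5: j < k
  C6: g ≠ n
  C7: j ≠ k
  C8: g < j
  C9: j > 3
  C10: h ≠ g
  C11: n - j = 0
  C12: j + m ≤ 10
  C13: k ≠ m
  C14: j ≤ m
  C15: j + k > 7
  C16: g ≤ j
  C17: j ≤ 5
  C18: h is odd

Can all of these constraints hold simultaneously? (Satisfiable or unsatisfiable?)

The assignment m = 5, n = 4, k = 6, j = 4, h = 7, g = 3 works:
  constraint 1 holds since m - k = -1.
  constraint 11 holds since n - j = 0.
The rest check out directly.

Satisfiable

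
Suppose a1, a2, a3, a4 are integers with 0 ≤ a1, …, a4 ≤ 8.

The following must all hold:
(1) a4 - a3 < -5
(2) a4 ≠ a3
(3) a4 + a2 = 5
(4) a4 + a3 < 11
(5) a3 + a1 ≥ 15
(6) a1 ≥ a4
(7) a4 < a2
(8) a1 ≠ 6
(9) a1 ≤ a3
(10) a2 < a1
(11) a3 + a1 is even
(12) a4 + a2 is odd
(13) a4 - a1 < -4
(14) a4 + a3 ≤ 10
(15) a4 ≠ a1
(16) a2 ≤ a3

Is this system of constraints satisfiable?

Satisfiable

One satisfying assignment is a1 = 8, a2 = 4, a3 = 8, a4 = 1.
For the less obvious constraints — constraint 1: a4 - a3 = -7; constraint 3: a4 + a2 = 5; constraint 4: a4 + a3 = 9 — and the others hold by inspection.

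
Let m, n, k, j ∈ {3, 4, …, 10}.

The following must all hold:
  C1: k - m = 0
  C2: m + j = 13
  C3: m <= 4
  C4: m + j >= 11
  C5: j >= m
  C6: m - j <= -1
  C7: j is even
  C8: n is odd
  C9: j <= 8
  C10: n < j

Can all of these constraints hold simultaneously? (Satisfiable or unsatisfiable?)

Unsatisfiable

From constraint 3: m ≤ 4. From constraint 9: j ≤ 8. Hence m + j ≤ 12. But constraint 2 requires m + j = 13, and 13 > 12. Contradiction.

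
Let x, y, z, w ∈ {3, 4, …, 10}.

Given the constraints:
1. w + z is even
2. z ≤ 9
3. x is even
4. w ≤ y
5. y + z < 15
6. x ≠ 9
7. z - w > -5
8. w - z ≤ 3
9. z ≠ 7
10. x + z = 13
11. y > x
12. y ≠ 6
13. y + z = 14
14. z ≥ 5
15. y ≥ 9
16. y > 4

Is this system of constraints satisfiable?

Satisfiable

Try x = 8, y = 9, z = 5, w = 7.
Check constraint 5: y + z = 14; constraint 7: z - w = -2; constraint 8: w - z = 2. The remaining constraints are straightforward to verify.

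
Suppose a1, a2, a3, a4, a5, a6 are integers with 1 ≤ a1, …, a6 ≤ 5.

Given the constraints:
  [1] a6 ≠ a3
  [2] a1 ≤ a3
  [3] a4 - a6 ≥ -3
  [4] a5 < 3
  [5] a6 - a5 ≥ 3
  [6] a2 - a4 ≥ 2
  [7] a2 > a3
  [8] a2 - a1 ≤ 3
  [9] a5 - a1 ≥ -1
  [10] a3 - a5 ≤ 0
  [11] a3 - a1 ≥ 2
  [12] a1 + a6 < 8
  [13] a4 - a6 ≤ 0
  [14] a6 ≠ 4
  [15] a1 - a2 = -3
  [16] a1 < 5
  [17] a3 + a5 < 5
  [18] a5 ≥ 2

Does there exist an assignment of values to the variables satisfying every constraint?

Constraints 3, 5, 6, 8, 10, and 11 give a3 − a1 ≥ 2, a1 − a2 ≥ -3, a2 − a4 ≥ 2, a4 − a6 ≥ -3, a6 − a5 ≥ 3, a5 − a3 ≥ 0.
Adding all 6 inequalities: the left sides telescope to 0, and the right sides sum to 2 + (-3) + 2 + (-3) + 3 + 0 = 1. So 0 ≥ 1, which is false.

Unsatisfiable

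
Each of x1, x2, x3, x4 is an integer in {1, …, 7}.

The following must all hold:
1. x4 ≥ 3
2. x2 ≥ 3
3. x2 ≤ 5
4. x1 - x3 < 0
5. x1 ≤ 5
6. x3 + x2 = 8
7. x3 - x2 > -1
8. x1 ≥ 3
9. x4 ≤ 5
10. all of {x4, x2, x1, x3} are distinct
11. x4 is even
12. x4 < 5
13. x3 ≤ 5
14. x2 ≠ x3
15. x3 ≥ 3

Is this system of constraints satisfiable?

Unsatisfiable

Constraints 1, 2, 3, 5, 8, 9, 13, and 15 confine each of x4, x2, x1, x3 to the 3 values {3, …, 5}.
Constraint 10 requires all 4 of them to be distinct, but only 3 values are available — impossible by the pigeonhole principle.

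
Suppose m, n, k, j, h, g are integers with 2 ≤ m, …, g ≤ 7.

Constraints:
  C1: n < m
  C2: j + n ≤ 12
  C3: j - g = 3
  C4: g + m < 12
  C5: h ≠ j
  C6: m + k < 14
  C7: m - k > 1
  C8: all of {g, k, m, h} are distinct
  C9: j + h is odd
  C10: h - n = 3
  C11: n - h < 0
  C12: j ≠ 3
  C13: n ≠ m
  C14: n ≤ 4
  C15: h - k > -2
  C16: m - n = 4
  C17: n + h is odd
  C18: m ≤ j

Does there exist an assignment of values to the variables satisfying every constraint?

Satisfiable

Setting (m, n, k, j, h, g) = (7, 3, 5, 7, 6, 4) satisfies everything: constraint 2: j + n = 10; constraint 3: j - g = 3, and the others follow.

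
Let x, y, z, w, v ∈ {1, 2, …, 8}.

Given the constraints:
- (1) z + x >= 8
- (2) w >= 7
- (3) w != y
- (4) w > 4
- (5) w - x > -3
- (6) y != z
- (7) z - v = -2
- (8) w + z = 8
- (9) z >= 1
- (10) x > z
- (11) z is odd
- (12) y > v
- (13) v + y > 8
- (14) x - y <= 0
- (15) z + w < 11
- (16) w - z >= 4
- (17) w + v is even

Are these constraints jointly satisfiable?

Satisfiable

The assignment x = 8, y = 8, z = 1, w = 7, v = 3 works:
  constraint 1 holds since z + x = 9.
  constraint 5 holds since w - x = -1.
The rest check out directly.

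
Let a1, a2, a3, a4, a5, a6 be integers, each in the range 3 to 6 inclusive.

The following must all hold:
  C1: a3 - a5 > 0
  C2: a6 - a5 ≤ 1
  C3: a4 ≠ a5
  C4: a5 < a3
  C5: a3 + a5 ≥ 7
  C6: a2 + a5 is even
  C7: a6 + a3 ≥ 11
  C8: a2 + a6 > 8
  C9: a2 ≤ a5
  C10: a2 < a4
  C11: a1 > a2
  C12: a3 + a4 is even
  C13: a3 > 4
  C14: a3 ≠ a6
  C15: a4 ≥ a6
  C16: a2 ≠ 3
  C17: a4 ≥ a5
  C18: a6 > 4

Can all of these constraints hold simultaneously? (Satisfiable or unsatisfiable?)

Satisfiable

The assignment a1 = 5, a2 = 4, a3 = 6, a4 = 6, a5 = 4, a6 = 5 works:
  constraint 1 holds since a3 - a5 = 2.
  constraint 2 holds since a6 - a5 = 1.
The rest check out directly.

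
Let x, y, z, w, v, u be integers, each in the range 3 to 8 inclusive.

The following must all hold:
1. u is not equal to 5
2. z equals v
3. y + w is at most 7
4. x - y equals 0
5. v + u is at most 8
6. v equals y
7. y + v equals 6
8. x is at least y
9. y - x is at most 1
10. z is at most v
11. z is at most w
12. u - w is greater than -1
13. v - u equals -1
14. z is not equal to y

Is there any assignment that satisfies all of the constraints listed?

From constraints 2 and 6, z = v = y, so z = y. But constraint 14 says z ≠ y. Contradiction.

Unsatisfiable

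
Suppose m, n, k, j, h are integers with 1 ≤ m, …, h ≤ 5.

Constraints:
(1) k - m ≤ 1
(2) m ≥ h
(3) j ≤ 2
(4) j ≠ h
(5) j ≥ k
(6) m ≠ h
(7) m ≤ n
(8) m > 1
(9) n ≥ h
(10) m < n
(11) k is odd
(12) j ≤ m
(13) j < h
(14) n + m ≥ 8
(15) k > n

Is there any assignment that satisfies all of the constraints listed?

Unsatisfiable

Constraints 2, 5, 10, 13, and 15 give n < k, k ≤ j, j < h, h ≤ m, m < n. Chaining: n < k ≤ j < h ≤ m < n, which forces n < n — impossible.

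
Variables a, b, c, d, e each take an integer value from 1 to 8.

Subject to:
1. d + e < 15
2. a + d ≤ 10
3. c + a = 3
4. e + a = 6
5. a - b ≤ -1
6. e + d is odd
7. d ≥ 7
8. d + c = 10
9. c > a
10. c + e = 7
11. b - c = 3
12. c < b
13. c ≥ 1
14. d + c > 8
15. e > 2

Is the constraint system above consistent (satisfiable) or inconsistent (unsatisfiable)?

Satisfiable

The assignment a = 1, b = 5, c = 2, d = 8, e = 5 works:
  constraint 1 holds since d + e = 13.
  constraint 2 holds since a + d = 9.
  constraint 3 holds since c + a = 3.
The rest check out directly.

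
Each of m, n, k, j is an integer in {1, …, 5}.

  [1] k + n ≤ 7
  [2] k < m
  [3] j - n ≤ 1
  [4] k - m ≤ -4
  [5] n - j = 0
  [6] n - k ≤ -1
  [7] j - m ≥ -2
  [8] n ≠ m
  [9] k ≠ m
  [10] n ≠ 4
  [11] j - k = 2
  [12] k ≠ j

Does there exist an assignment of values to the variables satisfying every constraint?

Constraints 3, 4, 6, and 7 give k − n ≥ 1, n − j ≥ -1, j − m ≥ -2, m − k ≥ 4.
Adding all 4 inequalities: the left sides telescope to 0, and the right sides sum to 1 + (-1) + (-2) + 4 = 2. So 0 ≥ 2, which is false.

Unsatisfiable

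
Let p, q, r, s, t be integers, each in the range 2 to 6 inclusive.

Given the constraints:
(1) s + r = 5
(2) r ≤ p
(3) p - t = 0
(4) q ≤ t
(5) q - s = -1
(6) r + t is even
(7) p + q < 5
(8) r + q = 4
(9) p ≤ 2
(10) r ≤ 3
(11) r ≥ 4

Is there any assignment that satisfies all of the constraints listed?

Unsatisfiable

From constraints 2 and 11: p ≥ r and r ≥ 4, so p ≥ 4. From constraint 9: p ≤ 2. But 2 < 4, so no value of p works.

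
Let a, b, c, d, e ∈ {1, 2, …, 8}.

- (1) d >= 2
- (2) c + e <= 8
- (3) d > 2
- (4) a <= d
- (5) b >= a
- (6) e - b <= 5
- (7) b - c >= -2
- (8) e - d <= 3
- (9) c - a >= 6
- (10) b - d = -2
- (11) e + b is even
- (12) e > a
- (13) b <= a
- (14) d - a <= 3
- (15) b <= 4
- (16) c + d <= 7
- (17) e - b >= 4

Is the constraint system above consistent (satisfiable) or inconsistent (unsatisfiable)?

Unsatisfiable

Constraints 7, 8, 9, 14, and 17 give a − d ≥ -3, d − e ≥ -3, e − b ≥ 4, b − c ≥ -2, c − a ≥ 6.
Adding all 5 inequalities: the left sides telescope to 0, and the right sides sum to (-3) + (-3) + 4 + (-2) + 6 = 2. So 0 ≥ 2, which is false.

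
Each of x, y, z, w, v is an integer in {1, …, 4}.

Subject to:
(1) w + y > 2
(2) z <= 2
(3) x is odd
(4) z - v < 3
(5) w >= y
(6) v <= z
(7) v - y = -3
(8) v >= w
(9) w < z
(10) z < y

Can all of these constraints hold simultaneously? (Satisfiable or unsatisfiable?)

Unsatisfiable

Constraints 5, 9, and 10 give y ≤ w, w < z, z < y. Chaining: y ≤ w < z < y, which forces y < y — impossible.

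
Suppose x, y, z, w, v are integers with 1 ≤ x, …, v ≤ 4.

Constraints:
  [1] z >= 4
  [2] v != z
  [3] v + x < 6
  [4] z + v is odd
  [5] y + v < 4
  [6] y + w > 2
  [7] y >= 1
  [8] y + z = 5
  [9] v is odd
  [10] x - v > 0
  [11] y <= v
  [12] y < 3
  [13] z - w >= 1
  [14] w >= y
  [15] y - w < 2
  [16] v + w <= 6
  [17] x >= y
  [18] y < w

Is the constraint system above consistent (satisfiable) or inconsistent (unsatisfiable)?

Try x = 2, y = 1, z = 4, w = 2, v = 1.
Check constraint 3: v + x = 3; constraint 5: y + v = 2. The remaining constraints are straightforward to verify.

Satisfiable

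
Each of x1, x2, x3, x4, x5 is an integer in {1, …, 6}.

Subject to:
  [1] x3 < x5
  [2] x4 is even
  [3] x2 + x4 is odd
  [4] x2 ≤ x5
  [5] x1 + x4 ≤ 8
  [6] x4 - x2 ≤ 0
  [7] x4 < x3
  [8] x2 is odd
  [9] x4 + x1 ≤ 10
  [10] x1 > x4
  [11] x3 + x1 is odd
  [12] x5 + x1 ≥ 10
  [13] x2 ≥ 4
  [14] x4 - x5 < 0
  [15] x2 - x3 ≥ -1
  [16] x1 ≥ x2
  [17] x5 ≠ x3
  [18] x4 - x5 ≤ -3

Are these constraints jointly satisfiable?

Satisfiable

Take x1 = 6, x2 = 5, x3 = 3, x4 = 2, x5 = 5. Then constraint 5: x1 + x4 = 8; constraint 6: x4 - x2 = -3; constraint 9: x4 + x1 = 8, and every other listed constraint is also met.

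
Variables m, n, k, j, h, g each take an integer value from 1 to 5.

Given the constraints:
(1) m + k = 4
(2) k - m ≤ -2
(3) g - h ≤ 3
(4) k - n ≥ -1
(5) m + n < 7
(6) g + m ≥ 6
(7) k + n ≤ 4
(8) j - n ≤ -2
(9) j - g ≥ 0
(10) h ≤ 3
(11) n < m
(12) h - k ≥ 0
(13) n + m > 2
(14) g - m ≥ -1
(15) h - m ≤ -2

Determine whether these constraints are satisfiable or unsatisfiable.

Unsatisfiable

Constraints 4, 8, 9, 12, 14, and 15 give n − j ≥ 2, j − g ≥ 0, g − m ≥ -1, m − h ≥ 2, h − k ≥ 0, k − n ≥ -1.
Adding all 6 inequalities: the left sides telescope to 0, and the right sides sum to 2 + 0 + (-1) + 2 + 0 + (-1) = 2. So 0 ≥ 2, which is false.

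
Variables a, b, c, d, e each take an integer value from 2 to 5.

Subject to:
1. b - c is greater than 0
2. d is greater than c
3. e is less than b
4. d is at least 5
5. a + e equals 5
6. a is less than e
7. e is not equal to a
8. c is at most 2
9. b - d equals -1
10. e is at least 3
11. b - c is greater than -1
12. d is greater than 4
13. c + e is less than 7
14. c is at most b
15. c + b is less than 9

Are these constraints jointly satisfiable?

Setting (a, b, c, d, e) = (2, 4, 2, 5, 3) satisfies everything: constraint 1: b - c = 2; constraint 5: a + e = 5, and the others follow.

Satisfiable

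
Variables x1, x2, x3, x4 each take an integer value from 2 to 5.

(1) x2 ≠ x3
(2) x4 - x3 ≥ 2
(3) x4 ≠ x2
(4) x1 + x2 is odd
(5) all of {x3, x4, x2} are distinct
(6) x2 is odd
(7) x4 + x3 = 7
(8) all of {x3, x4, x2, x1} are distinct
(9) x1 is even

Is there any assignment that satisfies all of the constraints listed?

The assignment x1 = 4, x2 = 3, x3 = 2, x4 = 5 works:
  constraint 2 holds since x4 - x3 = 3.
  constraint 7 holds since x4 + x3 = 7.
The rest check out directly.

Satisfiable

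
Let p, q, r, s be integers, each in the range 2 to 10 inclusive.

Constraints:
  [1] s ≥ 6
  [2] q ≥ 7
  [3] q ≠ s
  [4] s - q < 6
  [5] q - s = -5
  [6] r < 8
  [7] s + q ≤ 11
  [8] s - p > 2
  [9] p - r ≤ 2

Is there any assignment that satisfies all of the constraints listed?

From constraint 1: s ≥ 6. From constraint 2: q ≥ 7. Hence s + q ≥ 13. But constraint 7 requires s + q ≤ 11, and 11 < 13. Contradiction.

Unsatisfiable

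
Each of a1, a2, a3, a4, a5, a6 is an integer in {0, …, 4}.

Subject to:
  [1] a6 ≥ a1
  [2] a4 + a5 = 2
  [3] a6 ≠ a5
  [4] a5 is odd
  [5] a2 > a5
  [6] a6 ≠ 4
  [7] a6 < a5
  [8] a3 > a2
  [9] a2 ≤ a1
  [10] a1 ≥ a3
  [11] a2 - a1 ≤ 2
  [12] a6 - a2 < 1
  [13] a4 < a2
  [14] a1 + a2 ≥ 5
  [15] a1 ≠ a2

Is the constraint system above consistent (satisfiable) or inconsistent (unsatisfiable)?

Constraints 1, 5, 7, 8, and 10 give a1 ≤ a6, a6 < a5, a5 < a2, a2 < a3, a3 ≤ a1. Chaining: a1 ≤ a6 < a5 < a2 < a3 ≤ a1, which forces a1 < a1 — impossible.

Unsatisfiable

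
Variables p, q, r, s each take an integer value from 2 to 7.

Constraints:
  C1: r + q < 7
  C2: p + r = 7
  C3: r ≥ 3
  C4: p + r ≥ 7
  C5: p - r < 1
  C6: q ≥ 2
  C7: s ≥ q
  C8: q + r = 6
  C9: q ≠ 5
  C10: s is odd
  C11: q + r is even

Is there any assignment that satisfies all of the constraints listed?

Try p = 3, q = 2, r = 4, s = 3.
Check constraint 1: r + q = 6; constraint 2: p + r = 7; constraint 4: p + r = 7. The remaining constraints are straightforward to verify.

Satisfiable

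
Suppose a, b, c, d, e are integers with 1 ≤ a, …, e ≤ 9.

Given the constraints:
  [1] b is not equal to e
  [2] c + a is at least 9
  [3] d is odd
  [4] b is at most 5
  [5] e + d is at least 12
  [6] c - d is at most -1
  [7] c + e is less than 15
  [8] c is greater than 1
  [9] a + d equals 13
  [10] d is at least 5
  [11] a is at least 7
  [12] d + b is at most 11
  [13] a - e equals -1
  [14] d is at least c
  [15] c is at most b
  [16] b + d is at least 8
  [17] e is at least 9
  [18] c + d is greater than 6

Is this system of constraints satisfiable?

Try a = 8, b = 4, c = 4, d = 5, e = 9.
Check constraint 2: c + a = 12; constraint 5: e + d = 14; constraint 6: c - d = -1. The remaining constraints are straightforward to verify.

Satisfiable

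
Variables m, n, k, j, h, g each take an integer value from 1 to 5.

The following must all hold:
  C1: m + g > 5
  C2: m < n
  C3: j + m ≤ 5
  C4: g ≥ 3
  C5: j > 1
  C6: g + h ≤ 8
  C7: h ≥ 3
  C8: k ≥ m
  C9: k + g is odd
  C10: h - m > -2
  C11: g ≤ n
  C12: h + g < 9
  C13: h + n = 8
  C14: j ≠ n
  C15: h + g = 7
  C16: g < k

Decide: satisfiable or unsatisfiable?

Satisfiable

Take m = 3, n = 5, k = 5, j = 2, h = 3, g = 4. Then constraint 1: m + g = 7; constraint 3: j + m = 5, and every other listed constraint is also met.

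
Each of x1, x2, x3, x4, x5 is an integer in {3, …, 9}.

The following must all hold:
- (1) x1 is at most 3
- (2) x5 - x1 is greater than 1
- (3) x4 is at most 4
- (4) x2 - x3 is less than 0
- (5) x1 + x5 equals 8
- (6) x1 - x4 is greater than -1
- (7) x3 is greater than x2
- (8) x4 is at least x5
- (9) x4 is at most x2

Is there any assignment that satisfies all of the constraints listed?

From constraint 1: x1 ≤ 3. From constraints 3 and 8: x5 ≤ x4 ≤ 4. Hence x1 + x5 ≤ 7. But constraint 5 requires x1 + x5 = 8, and 8 > 7. Contradiction.

Unsatisfiable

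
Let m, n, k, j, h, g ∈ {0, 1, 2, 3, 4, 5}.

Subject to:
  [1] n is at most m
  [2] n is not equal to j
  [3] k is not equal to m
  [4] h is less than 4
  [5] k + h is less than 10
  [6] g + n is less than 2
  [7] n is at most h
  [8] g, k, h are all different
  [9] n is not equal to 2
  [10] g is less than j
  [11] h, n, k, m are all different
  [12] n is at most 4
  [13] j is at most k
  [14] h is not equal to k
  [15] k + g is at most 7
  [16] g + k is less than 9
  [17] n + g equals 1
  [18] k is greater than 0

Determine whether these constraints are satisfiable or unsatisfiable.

Setting (m, n, k, j, h, g) = (1, 0, 5, 4, 3, 1) satisfies everything: constraint 5: k + h = 8; constraint 6: g + n = 1, and the others follow.

Satisfiable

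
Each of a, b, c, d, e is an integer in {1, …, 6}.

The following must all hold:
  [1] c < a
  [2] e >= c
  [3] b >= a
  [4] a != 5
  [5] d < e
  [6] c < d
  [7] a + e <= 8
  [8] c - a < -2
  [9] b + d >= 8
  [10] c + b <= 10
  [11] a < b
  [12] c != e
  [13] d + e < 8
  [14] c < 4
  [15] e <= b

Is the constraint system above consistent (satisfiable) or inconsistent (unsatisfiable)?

Satisfiable

The assignment a = 4, b = 6, c = 1, d = 2, e = 4 works:
  constraint 7 holds since a + e = 8.
  constraint 8 holds since c - a = -3.
The rest check out directly.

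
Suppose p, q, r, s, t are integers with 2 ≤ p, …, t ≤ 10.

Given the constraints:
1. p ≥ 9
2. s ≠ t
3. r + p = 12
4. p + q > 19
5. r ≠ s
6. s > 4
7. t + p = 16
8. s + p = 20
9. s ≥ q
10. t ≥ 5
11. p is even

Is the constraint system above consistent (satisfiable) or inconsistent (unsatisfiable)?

Satisfiable

Setting (p, q, r, s, t) = (10, 10, 2, 10, 6) satisfies everything: constraint 3: r + p = 12; constraint 4: p + q = 20, and the others follow.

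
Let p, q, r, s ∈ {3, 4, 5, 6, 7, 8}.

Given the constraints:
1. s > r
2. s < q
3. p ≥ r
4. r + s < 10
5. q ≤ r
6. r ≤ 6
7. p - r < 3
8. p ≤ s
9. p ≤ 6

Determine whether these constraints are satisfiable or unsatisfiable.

Constraints 2, 3, 5, and 8 give s < q, q ≤ r, r ≤ p, p ≤ s. Chaining: s < q ≤ r ≤ p ≤ s, which forces s < s — impossible.

Unsatisfiable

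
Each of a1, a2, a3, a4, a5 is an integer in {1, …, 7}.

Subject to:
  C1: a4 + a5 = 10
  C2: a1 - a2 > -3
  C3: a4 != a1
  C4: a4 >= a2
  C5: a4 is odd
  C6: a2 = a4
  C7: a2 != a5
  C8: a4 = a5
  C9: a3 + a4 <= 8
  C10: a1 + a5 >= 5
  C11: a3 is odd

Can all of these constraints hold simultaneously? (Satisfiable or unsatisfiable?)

Unsatisfiable

From constraints 6 and 8, a2 = a4 = a5, so a2 = a5. But constraint 7 says a2 ≠ a5. Contradiction.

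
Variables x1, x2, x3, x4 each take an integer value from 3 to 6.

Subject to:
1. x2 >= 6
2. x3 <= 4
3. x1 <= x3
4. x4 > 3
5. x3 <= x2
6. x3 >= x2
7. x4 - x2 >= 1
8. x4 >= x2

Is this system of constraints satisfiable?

Unsatisfiable

From constraint 1: x2 ≥ 6. From constraints 2 and 6: x2 ≤ x3 and x3 ≤ 4, so x2 ≤ 4. But 4 < 6, so no value of x2 works.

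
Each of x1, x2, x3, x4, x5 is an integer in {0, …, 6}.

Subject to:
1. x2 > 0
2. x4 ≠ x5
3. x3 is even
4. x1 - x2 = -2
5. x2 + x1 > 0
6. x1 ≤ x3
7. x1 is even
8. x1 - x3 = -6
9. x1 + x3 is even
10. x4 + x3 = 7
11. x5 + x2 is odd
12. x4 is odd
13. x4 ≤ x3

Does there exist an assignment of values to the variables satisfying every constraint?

Satisfiable

Take x1 = 0, x2 = 2, x3 = 6, x4 = 1, x5 = 5. Then constraint 4: x1 - x2 = -2; constraint 5: x2 + x1 = 2; constraint 8: x1 - x3 = -6, and every other listed constraint is also met.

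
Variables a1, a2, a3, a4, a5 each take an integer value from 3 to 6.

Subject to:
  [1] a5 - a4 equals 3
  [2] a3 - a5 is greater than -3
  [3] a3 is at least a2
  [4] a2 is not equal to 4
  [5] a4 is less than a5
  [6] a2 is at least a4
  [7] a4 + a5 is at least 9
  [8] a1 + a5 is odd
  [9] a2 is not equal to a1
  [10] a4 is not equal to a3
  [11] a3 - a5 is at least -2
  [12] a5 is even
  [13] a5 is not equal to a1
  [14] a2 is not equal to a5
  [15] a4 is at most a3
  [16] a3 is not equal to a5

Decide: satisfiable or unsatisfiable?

Take a1 = 5, a2 = 3, a3 = 5, a4 = 3, a5 = 6. Then constraint 1: a5 - a4 = 3; constraint 2: a3 - a5 = -1; constraint 7: a4 + a5 = 9, and every other listed constraint is also met.

Satisfiable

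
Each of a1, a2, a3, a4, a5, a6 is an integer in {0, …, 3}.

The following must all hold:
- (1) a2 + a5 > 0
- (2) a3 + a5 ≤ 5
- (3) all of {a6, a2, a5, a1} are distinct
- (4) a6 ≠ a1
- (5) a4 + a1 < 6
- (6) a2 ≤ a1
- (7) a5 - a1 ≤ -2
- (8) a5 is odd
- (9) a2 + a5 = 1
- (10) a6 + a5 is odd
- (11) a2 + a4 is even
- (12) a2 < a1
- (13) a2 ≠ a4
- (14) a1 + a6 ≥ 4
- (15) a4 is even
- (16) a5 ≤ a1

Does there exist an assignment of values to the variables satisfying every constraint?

Try a1 = 3, a2 = 0, a3 = 3, a4 = 2, a5 = 1, a6 = 2.
Check constraint 1: a2 + a5 = 1; constraint 2: a3 + a5 = 4; constraint 5: a4 + a1 = 5. The remaining constraints are straightforward to verify.

Satisfiable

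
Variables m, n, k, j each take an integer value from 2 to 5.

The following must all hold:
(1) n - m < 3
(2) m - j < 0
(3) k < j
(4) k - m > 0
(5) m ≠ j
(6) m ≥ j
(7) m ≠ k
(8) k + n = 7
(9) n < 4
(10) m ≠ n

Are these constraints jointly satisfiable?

Constraints 3, 4, and 6 give j ≤ m, m < k, k < j. Chaining: j ≤ m < k < j, which forces j < j — impossible.

Unsatisfiable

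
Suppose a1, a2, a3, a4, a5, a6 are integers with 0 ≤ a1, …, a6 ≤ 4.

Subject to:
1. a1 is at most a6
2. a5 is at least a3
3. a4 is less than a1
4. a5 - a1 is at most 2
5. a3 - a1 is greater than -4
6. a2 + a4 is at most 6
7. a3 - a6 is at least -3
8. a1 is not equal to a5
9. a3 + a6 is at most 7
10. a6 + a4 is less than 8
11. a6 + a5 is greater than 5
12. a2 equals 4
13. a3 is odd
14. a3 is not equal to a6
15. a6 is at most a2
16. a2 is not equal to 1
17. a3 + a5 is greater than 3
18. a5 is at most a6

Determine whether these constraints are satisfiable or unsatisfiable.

Satisfiable

Take a1 = 3, a2 = 4, a3 = 1, a4 = 2, a5 = 4, a6 = 4. Then constraint 4: a5 - a1 = 1; constraint 5: a3 - a1 = -2; constraint 6: a2 + a4 = 6, and every other listed constraint is also met.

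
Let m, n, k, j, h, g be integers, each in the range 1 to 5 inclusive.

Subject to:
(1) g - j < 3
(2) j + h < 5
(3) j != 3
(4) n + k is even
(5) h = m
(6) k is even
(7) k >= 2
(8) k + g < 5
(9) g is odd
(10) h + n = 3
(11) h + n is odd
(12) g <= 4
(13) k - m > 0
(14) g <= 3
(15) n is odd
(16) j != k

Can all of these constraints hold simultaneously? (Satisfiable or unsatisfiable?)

Constraint 15 makes n odd and constraint 6 makes k even, so n + k must be odd. Constraint 4 says n + k is even — contradiction.

Unsatisfiable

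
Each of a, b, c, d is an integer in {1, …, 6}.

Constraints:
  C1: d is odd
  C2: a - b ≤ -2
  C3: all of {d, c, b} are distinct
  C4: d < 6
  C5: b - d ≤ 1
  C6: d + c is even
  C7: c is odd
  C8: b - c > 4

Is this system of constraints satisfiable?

One satisfying assignment is a = 2, b = 6, c = 1, d = 5.
For the less obvious constraints — constraint 2: a - b = -4; constraint 5: b - d = 1 — and the others hold by inspection.

Satisfiable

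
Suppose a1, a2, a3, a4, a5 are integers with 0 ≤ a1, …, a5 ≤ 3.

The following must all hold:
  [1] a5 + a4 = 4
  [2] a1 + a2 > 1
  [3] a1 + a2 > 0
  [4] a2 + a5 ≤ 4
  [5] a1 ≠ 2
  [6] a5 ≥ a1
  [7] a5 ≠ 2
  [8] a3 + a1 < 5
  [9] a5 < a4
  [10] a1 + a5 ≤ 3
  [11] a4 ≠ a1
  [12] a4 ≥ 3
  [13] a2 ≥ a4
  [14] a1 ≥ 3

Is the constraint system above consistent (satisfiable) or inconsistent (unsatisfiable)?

Unsatisfiable

From constraints 12 and 13: a2 ≥ a4 ≥ 3. From constraints 6 and 14: a5 ≥ a1 ≥ 3. Hence a2 + a5 ≥ 6. But constraint 4 requires a2 + a5 ≤ 4, and 4 < 6. Contradiction.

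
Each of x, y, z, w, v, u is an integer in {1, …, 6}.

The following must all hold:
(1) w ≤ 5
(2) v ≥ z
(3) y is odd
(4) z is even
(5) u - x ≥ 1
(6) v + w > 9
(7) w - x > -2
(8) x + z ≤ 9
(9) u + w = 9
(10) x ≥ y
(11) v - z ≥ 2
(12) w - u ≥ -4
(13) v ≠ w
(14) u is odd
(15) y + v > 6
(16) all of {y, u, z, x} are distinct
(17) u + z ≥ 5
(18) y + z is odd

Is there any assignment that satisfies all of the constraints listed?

One satisfying assignment is x = 4, y = 1, z = 2, w = 4, v = 6, u = 5.
For the less obvious constraints — constraint 5: u - x = 1; constraint 6: v + w = 10 — and the others hold by inspection.

Satisfiable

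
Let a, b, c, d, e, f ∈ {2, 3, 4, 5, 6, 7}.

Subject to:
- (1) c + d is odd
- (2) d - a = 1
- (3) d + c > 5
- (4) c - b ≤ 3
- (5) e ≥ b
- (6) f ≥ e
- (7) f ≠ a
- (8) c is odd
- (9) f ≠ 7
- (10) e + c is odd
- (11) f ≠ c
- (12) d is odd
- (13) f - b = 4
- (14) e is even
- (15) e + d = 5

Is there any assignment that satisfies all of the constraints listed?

Unsatisfiable

Constraint 8 makes c odd and constraint 12 makes d odd, so c + d must be even. Constraint 1 says c + d is odd — contradiction.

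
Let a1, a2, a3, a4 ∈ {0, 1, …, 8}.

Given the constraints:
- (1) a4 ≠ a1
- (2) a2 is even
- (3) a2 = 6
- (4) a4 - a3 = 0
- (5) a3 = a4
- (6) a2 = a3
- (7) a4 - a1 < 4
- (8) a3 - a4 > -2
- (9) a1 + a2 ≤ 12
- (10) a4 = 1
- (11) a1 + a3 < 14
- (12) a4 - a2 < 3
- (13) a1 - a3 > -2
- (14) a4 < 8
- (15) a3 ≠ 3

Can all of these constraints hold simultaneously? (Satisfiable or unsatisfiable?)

Constraint 3 fixes a2 = 6 and constraint 10 fixes a4 = 1. Constraints 5 and 6 give a2 = a3 = a4, so a2 = a4. But 6 ≠ 1 — contradiction.

Unsatisfiable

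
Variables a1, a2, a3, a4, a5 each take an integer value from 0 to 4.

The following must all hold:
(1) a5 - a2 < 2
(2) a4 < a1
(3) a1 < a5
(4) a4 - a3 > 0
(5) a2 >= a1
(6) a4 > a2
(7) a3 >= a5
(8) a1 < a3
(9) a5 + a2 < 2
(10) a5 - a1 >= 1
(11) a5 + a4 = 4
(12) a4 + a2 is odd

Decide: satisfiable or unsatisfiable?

Unsatisfiable

Constraints 2, 3, 4, and 7 give a5 ≤ a3, a3 < a4, a4 < a1, a1 < a5. Chaining: a5 ≤ a3 < a4 < a1 < a5, which forces a5 < a5 — impossible.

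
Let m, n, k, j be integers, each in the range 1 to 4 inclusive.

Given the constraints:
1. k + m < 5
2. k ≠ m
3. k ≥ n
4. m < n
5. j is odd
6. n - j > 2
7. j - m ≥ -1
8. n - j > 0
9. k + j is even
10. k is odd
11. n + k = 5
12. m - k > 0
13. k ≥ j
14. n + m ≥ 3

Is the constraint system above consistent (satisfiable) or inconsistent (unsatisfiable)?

Unsatisfiable

Constraints 3, 4, and 12 give m < n, n ≤ k, k < m. Chaining: m < n ≤ k < m, which forces m < m — impossible.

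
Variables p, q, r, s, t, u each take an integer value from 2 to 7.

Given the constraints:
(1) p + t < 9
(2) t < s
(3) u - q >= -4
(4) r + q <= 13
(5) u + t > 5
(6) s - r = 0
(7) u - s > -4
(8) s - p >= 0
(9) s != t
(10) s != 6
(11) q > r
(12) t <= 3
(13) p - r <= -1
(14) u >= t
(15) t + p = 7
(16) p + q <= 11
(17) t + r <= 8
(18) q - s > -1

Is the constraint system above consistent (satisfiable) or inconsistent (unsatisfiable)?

Satisfiable

Setting (p, q, r, s, t, u) = (4, 7, 5, 5, 3, 3) satisfies everything: constraint 1: p + t = 7; constraint 3: u - q = -4, and the others follow.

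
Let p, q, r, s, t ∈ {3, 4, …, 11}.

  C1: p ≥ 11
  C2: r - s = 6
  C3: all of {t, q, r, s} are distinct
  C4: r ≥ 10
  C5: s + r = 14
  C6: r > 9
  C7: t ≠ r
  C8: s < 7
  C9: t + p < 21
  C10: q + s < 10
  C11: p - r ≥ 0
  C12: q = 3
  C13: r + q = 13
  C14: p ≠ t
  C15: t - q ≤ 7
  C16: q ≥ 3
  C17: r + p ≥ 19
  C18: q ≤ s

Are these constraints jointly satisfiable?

The assignment p = 11, q = 3, r = 10, s = 4, t = 7 works:
  constraint 2 holds since r - s = 6.
  constraint 5 holds since s + r = 14.
The rest check out directly.

Satisfiable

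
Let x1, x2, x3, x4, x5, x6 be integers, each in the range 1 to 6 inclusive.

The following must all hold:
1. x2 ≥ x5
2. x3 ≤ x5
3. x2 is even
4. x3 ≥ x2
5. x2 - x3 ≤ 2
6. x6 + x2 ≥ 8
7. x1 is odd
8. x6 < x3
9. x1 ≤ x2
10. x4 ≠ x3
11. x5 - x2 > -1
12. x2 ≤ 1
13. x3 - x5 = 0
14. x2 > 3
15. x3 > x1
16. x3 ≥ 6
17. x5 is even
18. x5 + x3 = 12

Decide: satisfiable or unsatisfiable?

From constraints 2 and 16: x5 ≥ x3 and x3 ≥ 6, so x5 ≥ 6. From constraints 1 and 12: x5 ≤ x2 and x2 ≤ 1, so x5 ≤ 1. But 1 < 6, so no value of x5 works.

Unsatisfiable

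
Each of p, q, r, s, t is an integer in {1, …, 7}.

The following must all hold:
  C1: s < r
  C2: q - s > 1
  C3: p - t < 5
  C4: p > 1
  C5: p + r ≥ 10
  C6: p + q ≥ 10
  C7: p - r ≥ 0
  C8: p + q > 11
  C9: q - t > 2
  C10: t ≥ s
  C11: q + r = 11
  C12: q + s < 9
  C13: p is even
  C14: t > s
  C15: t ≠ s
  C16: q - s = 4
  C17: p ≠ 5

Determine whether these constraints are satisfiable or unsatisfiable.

Satisfiable

The assignment p = 6, q = 6, r = 5, s = 2, t = 3 works:
  constraint 2 holds since q - s = 4.
  constraint 3 holds since p - t = 3.
The rest check out directly.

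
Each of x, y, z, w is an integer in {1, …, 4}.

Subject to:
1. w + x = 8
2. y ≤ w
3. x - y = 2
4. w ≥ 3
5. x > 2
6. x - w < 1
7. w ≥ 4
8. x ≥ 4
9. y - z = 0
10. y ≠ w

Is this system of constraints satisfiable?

Take x = 4, y = 2, z = 2, w = 4. Then constraint 1: w + x = 8; constraint 3: x - y = 2; constraint 6: x - w = 0, and every other listed constraint is also met.

Satisfiable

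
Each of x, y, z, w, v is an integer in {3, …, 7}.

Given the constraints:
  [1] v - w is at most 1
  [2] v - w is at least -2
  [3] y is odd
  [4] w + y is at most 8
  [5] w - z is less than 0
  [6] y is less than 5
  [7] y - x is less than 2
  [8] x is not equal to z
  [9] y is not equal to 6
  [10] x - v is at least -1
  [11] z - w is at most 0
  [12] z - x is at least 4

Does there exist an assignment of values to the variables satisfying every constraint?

Constraints 2, 10, 11, and 12 give x − v ≥ -1, v − w ≥ -2, w − z ≥ 0, z − x ≥ 4.
Adding all 4 inequalities: the left sides telescope to 0, and the right sides sum to (-1) + (-2) + 0 + 4 = 1. So 0 ≥ 1, which is false.

Unsatisfiable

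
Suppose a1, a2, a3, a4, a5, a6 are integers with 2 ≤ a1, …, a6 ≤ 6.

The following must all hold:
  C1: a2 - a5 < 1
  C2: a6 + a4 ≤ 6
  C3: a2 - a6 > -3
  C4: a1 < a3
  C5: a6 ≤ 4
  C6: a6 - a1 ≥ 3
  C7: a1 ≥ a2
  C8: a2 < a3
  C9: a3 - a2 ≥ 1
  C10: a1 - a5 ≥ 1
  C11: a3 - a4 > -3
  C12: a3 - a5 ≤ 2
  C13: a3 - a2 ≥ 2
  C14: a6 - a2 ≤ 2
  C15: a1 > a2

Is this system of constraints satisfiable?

Unsatisfiable

Constraints 6, 10, 12, 13, and 14 give a1 − a5 ≥ 1, a5 − a3 ≥ -2, a3 − a2 ≥ 2, a2 − a6 ≥ -2, a6 − a1 ≥ 3.
Adding all 5 inequalities: the left sides telescope to 0, and the right sides sum to 1 + (-2) + 2 + (-2) + 3 = 2. So 0 ≥ 2, which is false.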